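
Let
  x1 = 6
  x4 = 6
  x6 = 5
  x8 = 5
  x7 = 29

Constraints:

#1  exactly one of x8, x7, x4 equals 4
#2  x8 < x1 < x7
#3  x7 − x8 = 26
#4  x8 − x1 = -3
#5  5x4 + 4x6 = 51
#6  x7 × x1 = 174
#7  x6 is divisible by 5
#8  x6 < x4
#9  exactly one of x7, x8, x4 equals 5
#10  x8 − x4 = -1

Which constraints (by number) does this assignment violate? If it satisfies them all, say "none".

#1 x8=5, x7=29, x4=6; 0 of them equal 4, not exactly one — fails.
#2 values 5 < 6 < 29 — holds.
#3 x7 − x8 = 29 − 5 = 24, not 26 — fails.
#4 x8 − x1 = 5 − 6 = -1, not -3 — fails.
#5 5x4 + 4x6 = 5(6) + 4(5) = 50, not 51 — fails.
#6 x7 × x1 = 29 × 6 = 174 — holds.
#7 5 / 5 = 1, so 5 divides 5 — holds.
#8 x6 = 5, x4 = 6; 5 < 6 — holds.
#9 x7=29, x8=5, x4=6; 1 of them equals 5 — holds.
#10 x8 − x4 = 5 − 6 = -1 — holds.

Violated: 1, 3, 4, 5.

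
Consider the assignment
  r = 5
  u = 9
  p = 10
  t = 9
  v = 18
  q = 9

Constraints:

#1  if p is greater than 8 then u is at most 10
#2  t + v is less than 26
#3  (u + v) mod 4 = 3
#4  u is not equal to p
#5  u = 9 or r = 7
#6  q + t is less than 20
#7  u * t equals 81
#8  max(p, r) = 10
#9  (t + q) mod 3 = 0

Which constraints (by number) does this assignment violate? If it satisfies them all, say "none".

The assignment fails constraint 2.

#1 p = 10 > 8, so we need u ≤ 10; u = 9 ≤ 10  true
#2 t + v = 9 + 18 = 27; 27 ≥ 26, bound 26 not met  false
#3 u + v = 27; 27 mod 4 = 3  true
#4 u = 9, p = 10; distinct  true
#5 u = 9 = 9 (first disjunct)  true
#6 q + t = 9 + 9 = 18; 18 < 20  true
#7 u * t = 9 * 9 = 81  true
#8 max(10, 5) = 10  true
#9 t + q = 18; 18 mod 3 = 0  true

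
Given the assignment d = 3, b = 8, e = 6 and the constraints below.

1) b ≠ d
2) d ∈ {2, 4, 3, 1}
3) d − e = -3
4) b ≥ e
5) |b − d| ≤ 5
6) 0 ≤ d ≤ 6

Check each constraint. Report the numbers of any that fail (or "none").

1) b = 8, d = 3; distinct — satisfied.
2) d = 3 is in {2, 4, 3, 1} — satisfied.
3) d − e = 3 − 6 = -3 — satisfied.
4) b = 8, e = 6; 8 ≥ 6 — satisfied.
5) |8 − 3| = 5; 5 ≤ 5 — satisfied.
6) d = 3 lies in [0, 6] — satisfied.

The assignment satisfies every constraint.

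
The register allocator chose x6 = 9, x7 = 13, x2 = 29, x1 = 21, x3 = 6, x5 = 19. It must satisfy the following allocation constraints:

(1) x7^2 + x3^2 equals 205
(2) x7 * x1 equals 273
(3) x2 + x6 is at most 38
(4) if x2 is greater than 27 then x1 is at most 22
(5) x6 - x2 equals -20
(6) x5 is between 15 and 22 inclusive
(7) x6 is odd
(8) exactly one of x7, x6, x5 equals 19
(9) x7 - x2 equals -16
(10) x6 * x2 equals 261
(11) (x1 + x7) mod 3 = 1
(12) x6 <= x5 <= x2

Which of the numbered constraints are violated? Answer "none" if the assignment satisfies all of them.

(1) x7^2 + x3^2 = 13^2 + 6^2 = 169 + 36 = 205 — OK.
(2) x7 * x1 = 13 * 21 = 273 — OK.
(3) x2 + x6 = 29 + 9 = 38; 38 ≤ 38 — OK.
(4) x2 = 29 > 27, so we need x1 ≤ 22; x1 = 21 ≤ 22 — OK.
(5) x6 - x2 = 9 - 29 = -20 — OK.
(6) x5 = 19 lies in [15, 22] — OK.
(7) x6 = 9 is odd — OK.
(8) x7=13, x6=9, x5=19; 1 of them equals 19 — OK.
(9) x7 - x2 = 13 - 29 = -16 — OK.
(10) x6 * x2 = 9 * 29 = 261 — OK.
(11) x1 + x7 = 34; 34 mod 3 = 1 — OK.
(12) values 9 <= 19 <= 29 — OK.

None — every constraint holds.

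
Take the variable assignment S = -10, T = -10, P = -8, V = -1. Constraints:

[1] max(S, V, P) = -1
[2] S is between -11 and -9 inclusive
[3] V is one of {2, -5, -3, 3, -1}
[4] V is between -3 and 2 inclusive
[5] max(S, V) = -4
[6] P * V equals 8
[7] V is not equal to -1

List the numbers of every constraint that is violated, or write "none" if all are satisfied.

[1] max(-10, -1, -8) = -1  OK
[2] S = -10 lies in [-11, -9]  OK
[3] V = -1 is in {2, -5, -3, 3, -1}  OK
[4] V = -1 lies in [-3, 2]  OK
[5] max(-10, -1) = -1, not -4  FAIL
[6] P * V = -8 * (-1) = 8  OK
[7] V = -1, but -1 is required to differ  FAIL

No — constraints 5, 7 are not satisfied.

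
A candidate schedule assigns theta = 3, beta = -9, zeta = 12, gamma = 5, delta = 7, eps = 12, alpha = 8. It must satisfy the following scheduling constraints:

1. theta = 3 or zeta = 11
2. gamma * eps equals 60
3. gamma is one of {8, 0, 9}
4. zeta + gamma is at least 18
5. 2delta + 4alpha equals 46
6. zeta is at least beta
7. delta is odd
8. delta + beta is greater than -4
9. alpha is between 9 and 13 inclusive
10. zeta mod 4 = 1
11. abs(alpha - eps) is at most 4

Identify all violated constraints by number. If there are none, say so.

No — constraints 3, 4, 9, 10 are not satisfied.

1. theta = 3 = 3 (first disjunct) — OK.
2. gamma * eps = 5 * 12 = 60 — OK.
3. gamma = 5 is not in {8, 0, 9} — violated.
4. zeta + gamma = 12 + 5 = 17; 17 < 18, bound 18 not met — violated.
5. 2delta + 4alpha = 2(7) + 4(8) = 46 — OK.
6. zeta = 12, beta = -9; 12 ≥ -9 — OK.
7. delta = 7 is odd — OK.
8. delta + beta = 7 + (-9) = -2; -2 > -4 — OK.
9. alpha = 8 is outside [9, 13] — violated.
10. 12 mod 4 = 0, not 1 — violated.
11. abs(8 - 12) = 4; 4 ≤ 4 — OK.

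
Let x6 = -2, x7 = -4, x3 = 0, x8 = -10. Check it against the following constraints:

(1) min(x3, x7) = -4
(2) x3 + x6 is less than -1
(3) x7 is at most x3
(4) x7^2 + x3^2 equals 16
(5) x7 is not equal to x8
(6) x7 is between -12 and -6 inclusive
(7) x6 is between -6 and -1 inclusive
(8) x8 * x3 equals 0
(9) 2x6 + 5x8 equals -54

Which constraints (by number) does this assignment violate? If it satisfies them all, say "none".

Violated: 6.

(1) min(0, -4) = -4 — OK.
(2) x3 + x6 = 0 + (-2) = -2; -2 < -1 — OK.
(3) x7 = -4, x3 = 0; -4 ≤ 0 — OK.
(4) x7^2 + x3^2 = (-4)^2 + 0^2 = 16 + 0 = 16 — OK.
(5) x7 = -4, x8 = -10; distinct — OK.
(6) x7 = -4 is outside [-12, -6] — violated.
(7) x6 = -2 lies in [-6, -1] — OK.
(8) x8 * x3 = -10 * 0 = 0 — OK.
(9) 2x6 + 5x8 = 2(-2) + 5(-10) = -54 — OK.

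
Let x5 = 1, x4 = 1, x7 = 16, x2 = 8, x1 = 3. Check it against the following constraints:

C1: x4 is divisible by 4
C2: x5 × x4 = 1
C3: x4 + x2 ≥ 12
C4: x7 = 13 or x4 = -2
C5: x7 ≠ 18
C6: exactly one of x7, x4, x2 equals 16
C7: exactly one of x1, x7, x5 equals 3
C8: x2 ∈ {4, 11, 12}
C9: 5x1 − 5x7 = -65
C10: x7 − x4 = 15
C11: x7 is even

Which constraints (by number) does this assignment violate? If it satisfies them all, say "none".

Constraints 1, 3, 4, 8 do not hold.

C1: 1 = 4×0 + 1, so 4 does not divide 1 — violated.
C2: x5 × x4 = 1 × 1 = 1 — satisfied.
C3: x4 + x2 = 1 + 8 = 9; 9 < 12, bound 12 not met — violated.
C4: x7 = 16 ≠ 13 and x4 = 1 ≠ -2; both disjuncts false — violated.
C5: x7 = 16, and 16 ≠ 18 — satisfied.
C6: x7=16, x4=1, x2=8; 1 of them equals 16 — satisfied.
C7: x1=3, x7=16, x5=1; 1 of them equals 3 — satisfied.
C8: x2 = 8 is not in {4, 11, 12} — violated.
C9: 5x1 − 5x7 = 5(3) − 5(16) = -65 — satisfied.
C10: x7 − x4 = 16 − 1 = 15 — satisfied.
C11: x7 = 16 is even — satisfied.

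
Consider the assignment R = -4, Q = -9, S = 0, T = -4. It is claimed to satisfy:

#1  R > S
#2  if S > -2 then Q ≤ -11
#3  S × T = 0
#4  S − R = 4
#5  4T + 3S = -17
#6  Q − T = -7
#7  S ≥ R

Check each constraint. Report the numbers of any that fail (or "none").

#1 R = -4, S = 0; -4 ≤ 0 (want >) — violated.
#2 S = 0 > -2, so we need Q ≤ -11; but Q = -9 > -11 — violated.
#3 S × T = 0 × (-4) = 0 — satisfied.
#4 S − R = 0 − (-4) = 4 — satisfied.
#5 4T + 3S = 4(-4) + 3(0) = -16, not -17 — violated.
#6 Q − T = -9 − (-4) = -5, not -7 — violated.
#7 S = 0, R = -4; 0 ≥ -4 — satisfied.

The assignment fails constraints 1, 2, 5, and 6.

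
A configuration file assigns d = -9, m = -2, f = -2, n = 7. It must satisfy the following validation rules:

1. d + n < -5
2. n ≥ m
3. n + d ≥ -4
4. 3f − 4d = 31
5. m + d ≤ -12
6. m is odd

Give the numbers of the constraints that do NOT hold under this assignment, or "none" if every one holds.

1. d + n = -9 + 7 = -2; -2 ≥ -5, bound -5 not met  fails
2. n = 7, m = -2; 7 ≥ -2  holds
3. n + d = 7 + (-9) = -2; -2 ≥ -4  holds
4. 3f − 4d = 3(-2) − 4(-9) = 30, not 31  fails
5. m + d = -2 + (-9) = -11; -11 > -12, bound -12 not met  fails
6. m = -2 is even  fails

Constraints 1, 4, 5, 6 do not hold.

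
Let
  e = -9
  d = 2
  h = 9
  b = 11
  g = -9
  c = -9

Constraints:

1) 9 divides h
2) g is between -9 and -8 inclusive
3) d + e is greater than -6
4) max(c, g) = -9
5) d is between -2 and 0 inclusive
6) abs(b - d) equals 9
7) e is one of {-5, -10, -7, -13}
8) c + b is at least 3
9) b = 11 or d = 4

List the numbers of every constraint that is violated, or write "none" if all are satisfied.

1) 9 / 9 = 1, so 9 divides 9 — OK.
2) g = -9 lies in [-9, -8] — OK.
3) d + e = 2 + (-9) = -7; -7 ≤ -6, bound -6 not met — violated.
4) max(-9, -9) = -9 — OK.
5) d = 2 is outside [-2, 0] — violated.
6) abs(11 - 2) = 9 — OK.
7) e = -9 is not in {-5, -10, -7, -13} — violated.
8) c + b = -9 + 11 = 2; 2 < 3, bound 3 not met — violated.
9) b = 11 = 11 (first disjunct) — OK.

No — constraints 3, 5, 7, and 8 are not satisfied.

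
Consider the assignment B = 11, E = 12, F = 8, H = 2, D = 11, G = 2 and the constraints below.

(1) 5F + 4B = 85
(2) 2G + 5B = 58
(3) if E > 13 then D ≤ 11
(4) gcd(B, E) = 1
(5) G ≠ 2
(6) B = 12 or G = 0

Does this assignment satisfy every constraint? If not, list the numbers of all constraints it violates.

(1) 5F + 4B = 5(8) + 4(11) = 84, not 85 — fails.
(2) 2G + 5B = 2(2) + 5(11) = 59, not 58 — fails.
(3) E = 12, not > 13; antecedent false, conditional vacuously true — holds.
(4) gcd(11, 12) = 1 — holds.
(5) G = 2, but 2 is required to differ — fails.
(6) B = 11 ≠ 12 and G = 2 ≠ 0; both disjuncts false — fails.

The assignment fails constraints 1, 2, 5, and 6.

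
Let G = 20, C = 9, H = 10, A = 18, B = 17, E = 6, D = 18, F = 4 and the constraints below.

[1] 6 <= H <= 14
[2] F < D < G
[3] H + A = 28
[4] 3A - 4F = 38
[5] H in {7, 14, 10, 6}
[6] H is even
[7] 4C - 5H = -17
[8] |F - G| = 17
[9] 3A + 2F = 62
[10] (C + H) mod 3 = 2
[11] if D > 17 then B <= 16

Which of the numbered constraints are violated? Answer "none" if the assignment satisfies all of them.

[1] H = 10 lies in [6, 14] — holds.
[2] values 4 < 18 < 20 — holds.
[3] H + A = 10 + 18 = 28 — holds.
[4] 3A - 4F = 3(18) - 4(4) = 38 — holds.
[5] H = 10 is in {7, 14, 10, 6} — holds.
[6] H = 10 is even — holds.
[7] 4C - 5H = 4(9) - 5(10) = -14, not -17 — does not hold.
[8] |4 - 20| = 16, not 17 — does not hold.
[9] 3A + 2F = 3(18) + 2(4) = 62 — holds.
[10] C + H = 19; 19 mod 3 = 1, not 2 — does not hold.
[11] D = 18 > 17, so we need B ≤ 16; but B = 17 > 16 — does not hold.

Constraints 7, 8, 10, 11 are violated.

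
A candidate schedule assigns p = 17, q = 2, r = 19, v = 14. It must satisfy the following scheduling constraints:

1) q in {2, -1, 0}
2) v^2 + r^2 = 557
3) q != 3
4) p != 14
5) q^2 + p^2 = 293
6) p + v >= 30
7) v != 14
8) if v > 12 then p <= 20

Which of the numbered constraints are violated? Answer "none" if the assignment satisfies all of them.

Constraint 7 is violated.

1) q = 2 is in {2, -1, 0}  OK
2) v^2 + r^2 = 14^2 + 19^2 = 196 + 361 = 557  OK
3) q = 2, and 2 ≠ 3  OK
4) p = 17, and 17 ≠ 14  OK
5) q^2 + p^2 = 2^2 + 17^2 = 4 + 289 = 293  OK
6) p + v = 17 + 14 = 31; 31 ≥ 30  OK
7) v = 14, but 14 is required to differ  FAIL
8) v = 14 > 12, so we need p ≤ 20; p = 17 ≤ 20  OK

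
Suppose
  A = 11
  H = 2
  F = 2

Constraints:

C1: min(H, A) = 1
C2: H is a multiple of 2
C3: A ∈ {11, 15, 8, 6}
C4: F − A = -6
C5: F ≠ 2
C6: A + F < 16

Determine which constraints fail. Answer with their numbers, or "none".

Constraints 1, 4, and 5 do not hold.

C1: min(2, 11) = 2, not 1 — violated.
C2: 2 / 2 = 1, so 2 divides 2 — OK.
C3: A = 11 is in {11, 15, 8, 6} — OK.
C4: F − A = 2 − 11 = -9, not -6 — violated.
C5: F = 2, but 2 is required to differ — violated.
C6: A + F = 11 + 2 = 13; 13 < 16 — OK.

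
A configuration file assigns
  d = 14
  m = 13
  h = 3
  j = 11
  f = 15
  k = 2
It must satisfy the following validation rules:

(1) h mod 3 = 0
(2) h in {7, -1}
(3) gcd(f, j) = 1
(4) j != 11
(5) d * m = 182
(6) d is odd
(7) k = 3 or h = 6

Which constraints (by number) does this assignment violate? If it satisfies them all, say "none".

Constraints 2, 4, 6, and 7 are violated.

(1) 3 mod 3 = 0 — OK.
(2) h = 3 is not in {7, -1} — violated.
(3) gcd(15, 11) = 1 — OK.
(4) j = 11, but 11 is required to differ — violated.
(5) d * m = 14 * 13 = 182 — OK.
(6) d = 14 is even — violated.
(7) k = 2 ≠ 3 and h = 3 ≠ 6; both disjuncts false — violated.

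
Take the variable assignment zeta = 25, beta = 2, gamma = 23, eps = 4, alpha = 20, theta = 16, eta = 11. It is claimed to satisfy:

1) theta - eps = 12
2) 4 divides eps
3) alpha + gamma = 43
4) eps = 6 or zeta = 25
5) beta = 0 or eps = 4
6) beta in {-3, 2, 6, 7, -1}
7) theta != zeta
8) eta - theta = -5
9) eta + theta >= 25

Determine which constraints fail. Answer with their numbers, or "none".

1) theta - eps = 16 - 4 = 12  yes
2) 4 / 4 = 1, so 4 divides 4  yes
3) alpha + gamma = 20 + 23 = 43  yes
4) eps = 4 ≠ 6, but zeta = 25 = 25 (second disjunct)  yes
5) beta = 2 ≠ 0, but eps = 4 = 4 (second disjunct)  yes
6) beta = 2 is in {-3, 2, 6, 7, -1}  yes
7) theta = 16, zeta = 25; distinct  yes
8) eta - theta = 11 - 16 = -5  yes
9) eta + theta = 11 + 16 = 27; 27 ≥ 25  yes

No violations.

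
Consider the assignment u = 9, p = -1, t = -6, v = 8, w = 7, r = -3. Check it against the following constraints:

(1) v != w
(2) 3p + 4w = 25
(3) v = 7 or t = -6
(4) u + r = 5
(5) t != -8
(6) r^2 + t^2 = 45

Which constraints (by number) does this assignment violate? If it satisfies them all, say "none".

(1) v = 8, w = 7; distinct — holds.
(2) 3p + 4w = 3(-1) + 4(7) = 25 — holds.
(3) v = 8 ≠ 7, but t = -6 = -6 (second disjunct) — holds.
(4) u + r = 9 + (-3) = 6, not 5 — fails.
(5) t = -6, and -6 ≠ -8 — holds.
(6) r^2 + t^2 = (-3)^2 + (-6)^2 = 9 + 36 = 45 — holds.

Constraint 4 does not hold.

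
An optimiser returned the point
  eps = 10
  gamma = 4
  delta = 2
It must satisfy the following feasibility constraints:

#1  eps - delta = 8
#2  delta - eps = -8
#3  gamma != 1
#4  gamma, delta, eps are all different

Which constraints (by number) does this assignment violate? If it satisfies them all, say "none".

All constraints are satisfied.

#1 eps - delta = 10 - 2 = 8 — OK.
#2 delta - eps = 2 - 10 = -8 — OK.
#3 gamma = 4, and 4 ≠ 1 — OK.
#4 values 4, 2, 10 are pairwise distinct — OK.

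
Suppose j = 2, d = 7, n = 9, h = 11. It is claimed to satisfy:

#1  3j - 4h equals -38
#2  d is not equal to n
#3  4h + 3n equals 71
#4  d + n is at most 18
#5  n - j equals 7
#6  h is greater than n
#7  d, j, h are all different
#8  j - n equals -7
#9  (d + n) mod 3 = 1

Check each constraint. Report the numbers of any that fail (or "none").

None — every constraint holds.

#1 3j - 4h = 3(2) - 4(11) = -38 — OK.
#2 d = 7, n = 9; distinct — OK.
#3 4h + 3n = 4(11) + 3(9) = 71 — OK.
#4 d + n = 7 + 9 = 16; 16 ≤ 18 — OK.
#5 n - j = 9 - 2 = 7 — OK.
#6 h = 11, n = 9; 11 > 9 — OK.
#7 values 7, 2, 11 are pairwise distinct — OK.
#8 j - n = 2 - 9 = -7 — OK.
#9 d + n = 16; 16 mod 3 = 1 — OK.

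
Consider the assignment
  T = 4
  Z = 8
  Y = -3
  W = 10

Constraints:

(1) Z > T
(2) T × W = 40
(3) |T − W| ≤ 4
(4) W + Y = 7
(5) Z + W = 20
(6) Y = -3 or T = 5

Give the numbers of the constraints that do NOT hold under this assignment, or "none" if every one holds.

Violated: 3, 5.

(1) Z = 8, T = 4; 8 > 4 — holds.
(2) T × W = 4 × 10 = 40 — holds.
(3) |4 − 10| = 6; 6 > 4, exceeds bound 4 — fails.
(4) W + Y = 10 + (-3) = 7 — holds.
(5) Z + W = 8 + 10 = 18, not 20 — fails.
(6) Y = -3 = -3 (first disjunct) — holds.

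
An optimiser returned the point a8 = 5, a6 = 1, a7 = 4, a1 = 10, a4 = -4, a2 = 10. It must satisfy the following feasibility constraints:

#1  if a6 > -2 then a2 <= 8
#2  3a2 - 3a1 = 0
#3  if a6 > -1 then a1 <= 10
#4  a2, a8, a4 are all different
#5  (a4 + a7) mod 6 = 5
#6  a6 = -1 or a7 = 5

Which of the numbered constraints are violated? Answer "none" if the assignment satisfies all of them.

Constraints 1, 5, and 6 are violated.

#1 a6 = 1 > -2, so we need a2 ≤ 8; but a2 = 10 > 8 — does not hold.
#2 3a2 - 3a1 = 3(10) - 3(10) = 0 — holds.
#3 a6 = 1 > -1, so we need a1 ≤ 10; a1 = 10 ≤ 10 — holds.
#4 values 10, 5, -4 are pairwise distinct — holds.
#5 a4 + a7 = 0; 0 mod 6 = 0, not 5 — does not hold.
#6 a6 = 1 ≠ -1 and a7 = 4 ≠ 5; both disjuncts false — does not hold.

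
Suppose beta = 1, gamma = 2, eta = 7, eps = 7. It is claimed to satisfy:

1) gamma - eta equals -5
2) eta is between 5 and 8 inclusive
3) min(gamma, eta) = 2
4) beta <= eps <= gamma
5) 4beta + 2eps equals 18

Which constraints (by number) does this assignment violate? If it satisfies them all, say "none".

1) gamma - eta = 2 - 7 = -5 — holds.
2) eta = 7 lies in [5, 8] — holds.
3) min(2, 7) = 2 — holds.
4) values 1, 7, 2; eps = 7 is not <= gamma = 2 — fails.
5) 4beta + 2eps = 4(1) + 2(7) = 18 — holds.

The assignment fails constraint 4.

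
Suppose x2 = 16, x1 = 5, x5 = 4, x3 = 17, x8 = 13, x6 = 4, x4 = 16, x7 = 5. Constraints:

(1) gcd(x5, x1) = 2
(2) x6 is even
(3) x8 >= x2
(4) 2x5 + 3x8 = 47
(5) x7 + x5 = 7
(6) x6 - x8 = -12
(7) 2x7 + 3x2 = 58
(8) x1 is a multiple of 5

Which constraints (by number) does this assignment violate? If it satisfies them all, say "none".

Constraints 1, 3, 5, 6 are violated.

(1) gcd(4, 5) = 1, not 2 — violated.
(2) x6 = 4 is even — OK.
(3) x8 = 13, x2 = 16; 13 < 16 (want ≥) — violated.
(4) 2x5 + 3x8 = 2(4) + 3(13) = 47 — OK.
(5) x7 + x5 = 5 + 4 = 9, not 7 — violated.
(6) x6 - x8 = 4 - 13 = -9, not -12 — violated.
(7) 2x7 + 3x2 = 2(5) + 3(16) = 58 — OK.
(8) 5 / 5 = 1, so 5 divides 5 — OK.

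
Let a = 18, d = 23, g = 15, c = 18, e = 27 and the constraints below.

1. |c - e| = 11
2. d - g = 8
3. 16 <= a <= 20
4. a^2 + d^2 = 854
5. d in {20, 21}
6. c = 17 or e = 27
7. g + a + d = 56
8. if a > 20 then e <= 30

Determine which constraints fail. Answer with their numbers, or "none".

The assignment fails constraints 1, 4, and 5.

1. |18 - 27| = 9, not 11  FAIL
2. d - g = 23 - 15 = 8  OK
3. a = 18 lies in [16, 20]  OK
4. a^2 + d^2 = 18^2 + 23^2 = 324 + 529 = 853, not 854  FAIL
5. d = 23 is not in {20, 21}  FAIL
6. c = 18 ≠ 17, but e = 27 = 27 (second disjunct)  OK
7. g + a + d = 15 + 18 + 23 = 56  OK
8. a = 18, not > 20; antecedent false, conditional vacuously true  OK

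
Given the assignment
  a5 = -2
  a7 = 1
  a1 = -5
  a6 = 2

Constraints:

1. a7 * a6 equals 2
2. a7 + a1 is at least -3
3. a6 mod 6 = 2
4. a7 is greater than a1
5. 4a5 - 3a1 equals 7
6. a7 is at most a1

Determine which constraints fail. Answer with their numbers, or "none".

1. a7 * a6 = 1 * 2 = 2  OK
2. a7 + a1 = 1 + (-5) = -4; -4 < -3, bound -3 not met  FAIL
3. 2 mod 6 = 2  OK
4. a7 = 1, a1 = -5; 1 > -5  OK
5. 4a5 - 3a1 = 4(-2) - 3(-5) = 7  OK
6. a7 = 1, a1 = -5; 1 > -5 (want ≤)  FAIL

The assignment fails constraints 2 and 6.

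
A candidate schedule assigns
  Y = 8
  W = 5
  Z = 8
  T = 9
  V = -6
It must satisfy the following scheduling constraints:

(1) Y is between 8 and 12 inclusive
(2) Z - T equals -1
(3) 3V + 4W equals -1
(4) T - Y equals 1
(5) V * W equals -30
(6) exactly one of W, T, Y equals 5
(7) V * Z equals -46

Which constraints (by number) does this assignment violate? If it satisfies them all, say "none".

The assignment fails constraints 3, 7.

(1) Y = 8 lies in [8, 12]  yes
(2) Z - T = 8 - 9 = -1  yes
(3) 3V + 4W = 3(-6) + 4(5) = 2, not -1  no
(4) T - Y = 9 - 8 = 1  yes
(5) V * W = -6 * 5 = -30  yes
(6) W=5, T=9, Y=8; 1 of them equals 5  yes
(7) V * Z = -6 * 8 = -48, not -46  no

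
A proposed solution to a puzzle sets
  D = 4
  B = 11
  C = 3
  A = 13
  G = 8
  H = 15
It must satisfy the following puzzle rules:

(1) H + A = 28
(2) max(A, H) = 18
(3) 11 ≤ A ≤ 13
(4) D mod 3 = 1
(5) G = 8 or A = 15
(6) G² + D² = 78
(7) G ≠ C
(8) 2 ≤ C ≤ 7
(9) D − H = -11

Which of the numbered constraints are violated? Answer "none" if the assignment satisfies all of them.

(1) H + A = 15 + 13 = 28 — OK.
(2) max(13, 15) = 15, not 18 — violated.
(3) A = 13 lies in [11, 13] — OK.
(4) 4 mod 3 = 1 — OK.
(5) G = 8 = 8 (first disjunct) — OK.
(6) G² + D² = 8² + 4² = 64 + 16 = 80, not 78 — violated.
(7) G = 8, C = 3; distinct — OK.
(8) C = 3 lies in [2, 7] — OK.
(9) D − H = 4 − 15 = -11 — OK.

Constraints 2 and 6 are violated.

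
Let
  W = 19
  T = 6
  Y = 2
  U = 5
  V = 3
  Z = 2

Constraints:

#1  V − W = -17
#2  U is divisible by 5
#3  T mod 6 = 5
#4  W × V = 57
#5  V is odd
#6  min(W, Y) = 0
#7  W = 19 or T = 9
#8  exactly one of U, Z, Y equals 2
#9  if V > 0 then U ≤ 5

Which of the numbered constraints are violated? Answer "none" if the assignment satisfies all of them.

#1 V − W = 3 − 19 = -16, not -17  FAIL
#2 5 / 5 = 1, so 5 divides 5  OK
#3 6 mod 6 = 0, not 5  FAIL
#4 W × V = 19 × 3 = 57  OK
#5 V = 3 is odd  OK
#6 min(19, 2) = 2, not 0  FAIL
#7 W = 19 = 19 (first disjunct)  OK
#8 U=5, Z=2, Y=2; 2 of them equal 2, not exactly one  FAIL
#9 V = 3 > 0, so we need U ≤ 5; U = 5 ≤ 5  OK

Violated: 1, 3, 6, 8.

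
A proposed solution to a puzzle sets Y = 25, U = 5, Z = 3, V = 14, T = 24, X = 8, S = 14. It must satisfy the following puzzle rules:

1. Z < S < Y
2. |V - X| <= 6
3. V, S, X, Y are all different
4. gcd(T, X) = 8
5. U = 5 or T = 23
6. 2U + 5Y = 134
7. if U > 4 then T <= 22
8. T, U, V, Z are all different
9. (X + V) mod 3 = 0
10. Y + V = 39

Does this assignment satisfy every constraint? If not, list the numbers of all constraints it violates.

Constraints 3, 6, 7, 9 do not hold.

1. values 3 < 14 < 25  yes
2. |14 - 8| = 6; 6 ≤ 6  yes
3. V = S = 14, not all different  no
4. gcd(24, 8) = 8  yes
5. U = 5 = 5 (first disjunct)  yes
6. 2U + 5Y = 2(5) + 5(25) = 135, not 134  no
7. U = 5 > 4, so we need T ≤ 22; but T = 24 > 22  no
8. values 24, 5, 14, 3 are pairwise distinct  yes
9. X + V = 22; 22 mod 3 = 1, not 0  no
10. Y + V = 25 + 14 = 39  yes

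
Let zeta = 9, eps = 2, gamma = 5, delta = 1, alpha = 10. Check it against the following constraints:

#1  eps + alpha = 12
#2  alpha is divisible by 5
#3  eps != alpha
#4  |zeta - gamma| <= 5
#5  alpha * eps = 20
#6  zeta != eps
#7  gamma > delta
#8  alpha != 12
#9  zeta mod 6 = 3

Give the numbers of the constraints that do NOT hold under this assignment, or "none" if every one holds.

#1 eps + alpha = 2 + 10 = 12 — satisfied.
#2 10 / 5 = 2, so 5 divides 10 — satisfied.
#3 eps = 2, alpha = 10; distinct — satisfied.
#4 |9 - 5| = 4; 4 ≤ 5 — satisfied.
#5 alpha * eps = 10 * 2 = 20 — satisfied.
#6 zeta = 9, eps = 2; distinct — satisfied.
#7 gamma = 5, delta = 1; 5 > 1 — satisfied.
#8 alpha = 10, and 10 ≠ 12 — satisfied.
#9 9 mod 6 = 3 — satisfied.

None — every constraint holds.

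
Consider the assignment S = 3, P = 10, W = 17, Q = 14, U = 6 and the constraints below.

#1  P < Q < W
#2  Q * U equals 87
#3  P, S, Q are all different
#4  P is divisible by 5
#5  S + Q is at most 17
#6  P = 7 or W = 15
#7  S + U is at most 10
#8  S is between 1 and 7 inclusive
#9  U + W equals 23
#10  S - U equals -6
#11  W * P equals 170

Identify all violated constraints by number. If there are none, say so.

Constraints 2, 6, and 10 are violated.

#1 values 10 < 14 < 17 — holds.
#2 Q * U = 14 * 6 = 84, not 87 — fails.
#3 values 10, 3, 14 are pairwise distinct — holds.
#4 10 / 5 = 2, so 5 divides 10 — holds.
#5 S + Q = 3 + 14 = 17; 17 ≤ 17 — holds.
#6 P = 10 ≠ 7 and W = 17 ≠ 15; both disjuncts false — fails.
#7 S + U = 3 + 6 = 9; 9 ≤ 10 — holds.
#8 S = 3 lies in [1, 7] — holds.
#9 U + W = 6 + 17 = 23 — holds.
#10 S - U = 3 - 6 = -3, not -6 — fails.
#11 W * P = 17 * 10 = 170 — holds.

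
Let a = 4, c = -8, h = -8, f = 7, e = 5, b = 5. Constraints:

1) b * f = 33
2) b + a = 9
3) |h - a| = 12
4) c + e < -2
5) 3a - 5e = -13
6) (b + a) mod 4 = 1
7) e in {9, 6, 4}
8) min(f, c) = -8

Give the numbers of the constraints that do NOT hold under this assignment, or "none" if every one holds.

Constraints 1, 7 are violated.

1) b * f = 5 * 7 = 35, not 33  false
2) b + a = 5 + 4 = 9  true
3) |-8 - 4| = 12  true
4) c + e = -8 + 5 = -3; -3 < -2  true
5) 3a - 5e = 3(4) - 5(5) = -13  true
6) b + a = 9; 9 mod 4 = 1  true
7) e = 5 is not in {9, 6, 4}  false
8) min(7, -8) = -8  true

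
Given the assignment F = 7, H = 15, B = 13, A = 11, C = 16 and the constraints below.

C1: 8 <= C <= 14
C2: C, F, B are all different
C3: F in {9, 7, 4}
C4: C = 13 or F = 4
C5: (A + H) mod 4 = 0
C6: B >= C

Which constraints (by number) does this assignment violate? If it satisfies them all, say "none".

The assignment fails constraints 1, 4, 5, and 6.

C1: C = 16 is outside [8, 14]  no
C2: values 16, 7, 13 are pairwise distinct  yes
C3: F = 7 is in {9, 7, 4}  yes
C4: C = 16 ≠ 13 and F = 7 ≠ 4; both disjuncts false  no
C5: A + H = 26; 26 mod 4 = 2, not 0  no
C6: B = 13, C = 16; 13 < 16 (want ≥)  no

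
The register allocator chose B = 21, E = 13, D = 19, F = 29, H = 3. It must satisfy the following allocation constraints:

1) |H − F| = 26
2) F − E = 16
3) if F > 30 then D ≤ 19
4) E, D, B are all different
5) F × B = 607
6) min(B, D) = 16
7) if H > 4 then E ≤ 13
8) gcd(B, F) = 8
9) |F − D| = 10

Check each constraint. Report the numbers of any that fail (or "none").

1) |3 − 29| = 26 — OK.
2) F − E = 29 − 13 = 16 — OK.
3) F = 29, not > 30; antecedent false, conditional vacuously true — OK.
4) values 13, 19, 21 are pairwise distinct — OK.
5) F × B = 29 × 21 = 609, not 607 — violated.
6) min(21, 19) = 19, not 16 — violated.
7) H = 3, not > 4; antecedent false, conditional vacuously true — OK.
8) gcd(21, 29) = 1, not 8 — violated.
9) |29 − 19| = 10 — OK.

Constraints 5, 6, and 8 are violated.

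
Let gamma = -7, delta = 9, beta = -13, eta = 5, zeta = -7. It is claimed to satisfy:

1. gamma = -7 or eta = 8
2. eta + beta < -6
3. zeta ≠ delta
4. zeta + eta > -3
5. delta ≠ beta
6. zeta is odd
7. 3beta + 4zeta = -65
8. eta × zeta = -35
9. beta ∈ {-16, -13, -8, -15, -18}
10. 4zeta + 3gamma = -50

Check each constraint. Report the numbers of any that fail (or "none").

No — constraints 7 and 10 are not satisfied.

1. gamma = -7 = -7 (first disjunct)  true
2. eta + beta = 5 + (-13) = -8; -8 < -6  true
3. zeta = -7, delta = 9; distinct  true
4. zeta + eta = -7 + 5 = -2; -2 > -3  true
5. delta = 9, beta = -13; distinct  true
6. zeta = -7 is odd  true
7. 3beta + 4zeta = 3(-13) + 4(-7) = -67, not -65  false
8. eta × zeta = 5 × (-7) = -35  true
9. beta = -13 is in {-16, -13, -8, -15, -18}  true
10. 4zeta + 3gamma = 4(-7) + 3(-7) = -49, not -50  false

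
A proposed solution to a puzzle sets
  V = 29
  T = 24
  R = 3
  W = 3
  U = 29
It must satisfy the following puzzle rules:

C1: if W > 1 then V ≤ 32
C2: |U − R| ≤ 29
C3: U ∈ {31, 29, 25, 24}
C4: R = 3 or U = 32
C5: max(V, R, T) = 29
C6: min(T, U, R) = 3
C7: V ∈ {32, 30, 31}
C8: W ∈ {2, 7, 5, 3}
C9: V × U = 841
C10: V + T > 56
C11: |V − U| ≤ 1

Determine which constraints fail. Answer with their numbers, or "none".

Violated: 7 and 10.

C1: W = 3 > 1, so we need V ≤ 32; V = 29 ≤ 32 — satisfied.
C2: |29 − 3| = 26; 26 ≤ 29 — satisfied.
C3: U = 29 is in {31, 29, 25, 24} — satisfied.
C4: R = 3 = 3 (first disjunct) — satisfied.
C5: max(29, 3, 24) = 29 — satisfied.
C6: min(24, 29, 3) = 3 — satisfied.
C7: V = 29 is not in {32, 30, 31} — violated.
C8: W = 3 is in {2, 7, 5, 3} — satisfied.
C9: V × U = 29 × 29 = 841 — satisfied.
C10: V + T = 29 + 24 = 53; 53 ≤ 56, bound 56 not met — violated.
C11: |29 − 29| = 0; 0 ≤ 1 — satisfied.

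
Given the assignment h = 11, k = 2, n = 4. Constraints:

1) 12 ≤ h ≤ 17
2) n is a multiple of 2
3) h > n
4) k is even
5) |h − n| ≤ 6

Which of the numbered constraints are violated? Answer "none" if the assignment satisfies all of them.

No — constraints 1 and 5 are not satisfied.

1) h = 11 is outside [12, 17]  false
2) 4 / 2 = 2, so 2 divides 4  true
3) h = 11, n = 4; 11 > 4  true
4) k = 2 is even  true
5) |11 − 4| = 7; 7 > 6, exceeds bound 6  false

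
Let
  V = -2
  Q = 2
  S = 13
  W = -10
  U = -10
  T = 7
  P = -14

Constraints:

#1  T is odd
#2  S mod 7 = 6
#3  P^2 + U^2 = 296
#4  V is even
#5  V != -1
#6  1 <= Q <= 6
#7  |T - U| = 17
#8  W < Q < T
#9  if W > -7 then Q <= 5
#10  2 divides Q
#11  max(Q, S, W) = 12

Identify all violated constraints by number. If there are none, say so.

#1 T = 7 is odd — OK.
#2 13 mod 7 = 6 — OK.
#3 P^2 + U^2 = (-14)^2 + (-10)^2 = 196 + 100 = 296 — OK.
#4 V = -2 is even — OK.
#5 V = -2, and -2 ≠ -1 — OK.
#6 Q = 2 lies in [1, 6] — OK.
#7 |7 - (-10)| = 17 — OK.
#8 values -10 < 2 < 7 — OK.
#9 W = -10, not > -7; antecedent false, conditional vacuously true — OK.
#10 2 / 2 = 1, so 2 divides 2 — OK.
#11 max(2, 13, -10) = 13, not 12 — violated.

No — constraint 11 is not satisfied.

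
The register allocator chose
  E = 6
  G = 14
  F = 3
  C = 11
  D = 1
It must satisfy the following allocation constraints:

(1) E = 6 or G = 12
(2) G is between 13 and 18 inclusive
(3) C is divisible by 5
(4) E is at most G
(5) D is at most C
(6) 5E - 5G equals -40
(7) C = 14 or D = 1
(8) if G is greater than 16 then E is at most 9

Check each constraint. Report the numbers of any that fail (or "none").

Constraint 3 does not hold.

(1) E = 6 = 6 (first disjunct) — holds.
(2) G = 14 lies in [13, 18] — holds.
(3) 11 = 5*2 + 1, so 5 does not divide 11 — does not hold.
(4) E = 6, G = 14; 6 ≤ 14 — holds.
(5) D = 1, C = 11; 1 ≤ 11 — holds.
(6) 5E - 5G = 5(6) - 5(14) = -40 — holds.
(7) C = 11 ≠ 14, but D = 1 = 1 (second disjunct) — holds.
(8) G = 14, not > 16; antecedent false, conditional vacuously true — holds.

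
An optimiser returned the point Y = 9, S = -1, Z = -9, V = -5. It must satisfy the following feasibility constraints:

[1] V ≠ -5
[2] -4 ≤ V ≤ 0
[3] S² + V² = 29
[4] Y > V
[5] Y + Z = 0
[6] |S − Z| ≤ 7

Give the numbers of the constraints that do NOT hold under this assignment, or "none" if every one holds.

[1] V = -5, but -5 is required to differ — violated.
[2] V = -5 is outside [-4, 0] — violated.
[3] S² + V² = (-1)² + (-5)² = 1 + 25 = 26, not 29 — violated.
[4] Y = 9, V = -5; 9 > -5 — OK.
[5] Y + Z = 9 + (-9) = 0 — OK.
[6] |-1 − (-9)| = 8; 8 > 7, exceeds bound 7 — violated.

The assignment fails constraints 1, 2, 3, and 6.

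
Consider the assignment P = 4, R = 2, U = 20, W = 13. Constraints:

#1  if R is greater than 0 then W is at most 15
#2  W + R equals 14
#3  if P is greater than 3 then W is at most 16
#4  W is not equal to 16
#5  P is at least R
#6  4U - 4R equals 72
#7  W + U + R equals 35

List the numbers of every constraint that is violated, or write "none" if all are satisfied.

Constraint 2 does not hold.

#1 R = 2 > 0, so we need W ≤ 15; W = 13 ≤ 15  true
#2 W + R = 13 + 2 = 15, not 14  false
#3 P = 4 > 3, so we need W ≤ 16; W = 13 ≤ 16  true
#4 W = 13, and 13 ≠ 16  true
#5 P = 4, R = 2; 4 ≥ 2  true
#6 4U - 4R = 4(20) - 4(2) = 72  true
#7 W + U + R = 13 + 20 + 2 = 35  true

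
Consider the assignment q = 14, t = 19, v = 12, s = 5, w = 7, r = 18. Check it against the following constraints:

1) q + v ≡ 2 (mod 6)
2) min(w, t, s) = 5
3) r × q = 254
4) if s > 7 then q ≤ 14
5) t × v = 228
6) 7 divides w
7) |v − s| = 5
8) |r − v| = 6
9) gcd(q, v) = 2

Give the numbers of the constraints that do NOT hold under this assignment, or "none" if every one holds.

1) q + v = 26; 26 mod 6 = 2  holds
2) min(7, 19, 5) = 5  holds
3) r × q = 18 × 14 = 252, not 254  fails
4) s = 5, not > 7; antecedent false, conditional vacuously true  holds
5) t × v = 19 × 12 = 228  holds
6) 7 / 7 = 1, so 7 divides 7  holds
7) |12 − 5| = 7, not 5  fails
8) |18 − 12| = 6  holds
9) gcd(14, 12) = 2  holds

Constraints 3, 7 do not hold.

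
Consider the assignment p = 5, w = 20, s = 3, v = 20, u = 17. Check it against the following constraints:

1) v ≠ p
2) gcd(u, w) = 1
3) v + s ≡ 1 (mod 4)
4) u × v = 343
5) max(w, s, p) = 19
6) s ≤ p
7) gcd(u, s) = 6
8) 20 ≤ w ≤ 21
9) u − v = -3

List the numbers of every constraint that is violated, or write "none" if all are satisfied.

1) v = 20, p = 5; distinct  true
2) gcd(17, 20) = 1  true
3) v + s = 23; 23 mod 4 = 3, not 1  false
4) u × v = 17 × 20 = 340, not 343  false
5) max(20, 3, 5) = 20, not 19  false
6) s = 3, p = 5; 3 ≤ 5  true
7) gcd(17, 3) = 1, not 6  false
8) w = 20 lies in [20, 21]  true
9) u − v = 17 − 20 = -3  true

Constraints 3, 4, 5, and 7 do not hold.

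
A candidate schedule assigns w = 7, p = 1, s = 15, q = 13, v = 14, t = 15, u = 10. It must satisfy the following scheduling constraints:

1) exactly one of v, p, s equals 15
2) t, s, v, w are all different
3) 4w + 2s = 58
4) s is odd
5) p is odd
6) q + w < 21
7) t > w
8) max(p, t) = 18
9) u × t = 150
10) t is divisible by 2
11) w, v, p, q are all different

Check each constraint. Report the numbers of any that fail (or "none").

1) v=14, p=1, s=15; 1 of them equals 15 — satisfied.
2) t = s = 15, not all different — violated.
3) 4w + 2s = 4(7) + 2(15) = 58 — satisfied.
4) s = 15 is odd — satisfied.
5) p = 1 is odd — satisfied.
6) q + w = 13 + 7 = 20; 20 < 21 — satisfied.
7) t = 15, w = 7; 15 > 7 — satisfied.
8) max(1, 15) = 15, not 18 — violated.
9) u × t = 10 × 15 = 150 — satisfied.
10) 15 = 2×7 + 1, so 2 does not divide 15 — violated.
11) values 7, 14, 1, 13 are pairwise distinct — satisfied.

No — constraints 2, 8, 10 are not satisfied.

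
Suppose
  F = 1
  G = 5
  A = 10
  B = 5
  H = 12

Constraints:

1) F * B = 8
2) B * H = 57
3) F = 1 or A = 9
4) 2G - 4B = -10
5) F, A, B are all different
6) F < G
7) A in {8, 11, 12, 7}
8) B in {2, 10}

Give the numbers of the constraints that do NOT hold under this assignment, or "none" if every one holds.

1) F * B = 1 * 5 = 5, not 8 — does not hold.
2) B * H = 5 * 12 = 60, not 57 — does not hold.
3) F = 1 = 1 (first disjunct) — holds.
4) 2G - 4B = 2(5) - 4(5) = -10 — holds.
5) values 1, 10, 5 are pairwise distinct — holds.
6) F = 1, G = 5; 1 < 5 — holds.
7) A = 10 is not in {8, 11, 12, 7} — does not hold.
8) B = 5 is not in {2, 10} — does not hold.

The assignment fails constraints 1, 2, 7, and 8.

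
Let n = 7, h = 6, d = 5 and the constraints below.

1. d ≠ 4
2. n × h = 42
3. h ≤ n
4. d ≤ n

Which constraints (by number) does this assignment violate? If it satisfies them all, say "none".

None — every constraint holds.

1. d = 5, and 5 ≠ 4 — holds.
2. n × h = 7 × 6 = 42 — holds.
3. h = 6, n = 7; 6 ≤ 7 — holds.
4. d = 5, n = 7; 5 ≤ 7 — holds.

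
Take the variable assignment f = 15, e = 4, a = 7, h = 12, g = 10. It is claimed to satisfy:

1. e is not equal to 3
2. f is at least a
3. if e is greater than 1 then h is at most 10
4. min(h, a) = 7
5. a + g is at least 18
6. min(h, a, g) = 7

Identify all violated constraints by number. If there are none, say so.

Constraints 3, 5 are violated.

1. e = 4, and 4 ≠ 3 — OK.
2. f = 15, a = 7; 15 ≥ 7 — OK.
3. e = 4 > 1, so we need h ≤ 10; but h = 12 > 10 — violated.
4. min(12, 7) = 7 — OK.
5. a + g = 7 + 10 = 17; 17 < 18, bound 18 not met — violated.
6. min(12, 7, 10) = 7 — OK.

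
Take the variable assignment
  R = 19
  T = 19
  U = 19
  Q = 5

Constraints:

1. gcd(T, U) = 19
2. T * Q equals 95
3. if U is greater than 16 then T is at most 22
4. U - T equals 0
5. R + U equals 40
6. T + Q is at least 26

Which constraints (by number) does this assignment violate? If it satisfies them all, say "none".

1. gcd(19, 19) = 19 — holds.
2. T * Q = 19 * 5 = 95 — holds.
3. U = 19 > 16, so we need T ≤ 22; T = 19 ≤ 22 — holds.
4. U - T = 19 - 19 = 0 — holds.
5. R + U = 19 + 19 = 38, not 40 — fails.
6. T + Q = 19 + 5 = 24; 24 < 26, bound 26 not met — fails.

The assignment fails constraints 5 and 6.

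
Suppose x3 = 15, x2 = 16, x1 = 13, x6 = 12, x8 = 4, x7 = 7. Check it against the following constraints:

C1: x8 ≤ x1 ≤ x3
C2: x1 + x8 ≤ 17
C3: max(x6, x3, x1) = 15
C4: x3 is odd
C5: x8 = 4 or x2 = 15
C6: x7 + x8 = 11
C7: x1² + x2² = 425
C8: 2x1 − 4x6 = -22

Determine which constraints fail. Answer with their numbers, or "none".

None — every constraint holds.

C1: values 4 ≤ 13 ≤ 15  true
C2: x1 + x8 = 13 + 4 = 17; 17 ≤ 17  true
C3: max(12, 15, 13) = 15  true
C4: x3 = 15 is odd  true
C5: x8 = 4 = 4 (first disjunct)  true
C6: x7 + x8 = 7 + 4 = 11  true
C7: x1² + x2² = 13² + 16² = 169 + 256 = 425  true
C8: 2x1 − 4x6 = 2(13) − 4(12) = -22  true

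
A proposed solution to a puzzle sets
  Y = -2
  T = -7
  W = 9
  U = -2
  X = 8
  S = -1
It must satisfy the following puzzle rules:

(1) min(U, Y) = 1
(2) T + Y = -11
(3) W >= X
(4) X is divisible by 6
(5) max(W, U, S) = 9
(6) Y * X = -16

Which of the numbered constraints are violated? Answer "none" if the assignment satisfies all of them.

Violated: 1, 2, 4.

(1) min(-2, -2) = -2, not 1 — does not hold.
(2) T + Y = -7 + (-2) = -9, not -11 — does not hold.
(3) W = 9, X = 8; 9 ≥ 8 — holds.
(4) 8 = 6*1 + 2, so 6 does not divide 8 — does not hold.
(5) max(9, -2, -1) = 9 — holds.
(6) Y * X = -2 * 8 = -16 — holds.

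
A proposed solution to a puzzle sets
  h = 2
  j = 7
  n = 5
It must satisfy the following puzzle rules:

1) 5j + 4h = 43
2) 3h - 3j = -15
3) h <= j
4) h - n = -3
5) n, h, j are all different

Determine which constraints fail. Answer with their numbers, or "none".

1) 5j + 4h = 5(7) + 4(2) = 43  holds
2) 3h - 3j = 3(2) - 3(7) = -15  holds
3) h = 2, j = 7; 2 ≤ 7  holds
4) h - n = 2 - 5 = -3  holds
5) values 5, 2, 7 are pairwise distinct  holds

The assignment satisfies every constraint.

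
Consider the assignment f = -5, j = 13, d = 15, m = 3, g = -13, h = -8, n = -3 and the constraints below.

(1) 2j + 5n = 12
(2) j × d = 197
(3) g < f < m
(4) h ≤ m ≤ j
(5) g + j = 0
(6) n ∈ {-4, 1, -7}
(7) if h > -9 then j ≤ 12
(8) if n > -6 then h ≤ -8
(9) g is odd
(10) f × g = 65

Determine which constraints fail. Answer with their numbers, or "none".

No — constraints 1, 2, 6, and 7 are not satisfied.

(1) 2j + 5n = 2(13) + 5(-3) = 11, not 12 — violated.
(2) j × d = 13 × 15 = 195, not 197 — violated.
(3) values -13 < -5 < 3 — satisfied.
(4) values -8 ≤ 3 ≤ 13 — satisfied.
(5) g + j = -13 + 13 = 0 — satisfied.
(6) n = -3 is not in {-4, 1, -7} — violated.
(7) h = -8 > -9, so we need j ≤ 12; but j = 13 > 12 — violated.
(8) n = -3 > -6, so we need h ≤ -8; h = -8 ≤ -8 — satisfied.
(9) g = -13 is odd — satisfied.
(10) f × g = -5 × (-13) = 65 — satisfied.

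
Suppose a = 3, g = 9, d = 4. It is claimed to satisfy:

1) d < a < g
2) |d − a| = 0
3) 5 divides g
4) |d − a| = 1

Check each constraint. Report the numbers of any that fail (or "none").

1) values 4, 3, 9; d = 4 is not < a = 3  no
2) |4 − 3| = 1, not 0  no
3) 9 = 5×1 + 4, so 5 does not divide 9  no
4) |4 − 3| = 1  yes

No — constraints 1, 2, and 3 are not satisfied.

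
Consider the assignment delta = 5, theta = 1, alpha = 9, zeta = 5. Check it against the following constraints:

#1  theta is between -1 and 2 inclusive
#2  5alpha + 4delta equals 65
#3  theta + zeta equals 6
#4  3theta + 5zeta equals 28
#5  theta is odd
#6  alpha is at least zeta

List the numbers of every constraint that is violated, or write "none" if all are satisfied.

#1 theta = 1 lies in [-1, 2] — holds.
#2 5alpha + 4delta = 5(9) + 4(5) = 65 — holds.
#3 theta + zeta = 1 + 5 = 6 — holds.
#4 3theta + 5zeta = 3(1) + 5(5) = 28 — holds.
#5 theta = 1 is odd — holds.
#6 alpha = 9, zeta = 5; 9 ≥ 5 — holds.

None — every constraint holds.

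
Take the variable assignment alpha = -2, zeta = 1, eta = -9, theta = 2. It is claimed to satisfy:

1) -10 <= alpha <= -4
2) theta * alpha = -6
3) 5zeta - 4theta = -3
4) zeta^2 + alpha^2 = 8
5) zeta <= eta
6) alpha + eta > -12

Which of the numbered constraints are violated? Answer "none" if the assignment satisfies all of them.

1) alpha = -2 is outside [-10, -4]  ✘
2) theta * alpha = 2 * (-2) = -4, not -6  ✘
3) 5zeta - 4theta = 5(1) - 4(2) = -3  ✔
4) zeta^2 + alpha^2 = 1^2 + (-2)^2 = 1 + 4 = 5, not 8  ✘
5) zeta = 1, eta = -9; 1 > -9 (want ≤)  ✘
6) alpha + eta = -2 + (-9) = -11; -11 > -12  ✔

The assignment fails constraints 1, 2, 4, 5.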